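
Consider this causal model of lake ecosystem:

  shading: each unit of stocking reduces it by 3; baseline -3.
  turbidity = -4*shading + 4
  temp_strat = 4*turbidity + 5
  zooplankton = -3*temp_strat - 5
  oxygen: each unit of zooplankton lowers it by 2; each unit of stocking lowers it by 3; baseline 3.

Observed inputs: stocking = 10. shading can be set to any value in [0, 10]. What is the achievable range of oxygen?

-851 to 109

Intervening on shading fixes its value directly, overriding its dependence on stocking.
Substituting into the temp_strat equation gives temp_strat = -16*shading + 21.
Substituting into the zooplankton equation gives zooplankton = 48*shading - 68.
This gives oxygen = -96*shading + 109.
Linear in shading, so extremes are at the endpoints: shading = 0 gives oxygen = 109; shading = 10 gives oxygen = -851.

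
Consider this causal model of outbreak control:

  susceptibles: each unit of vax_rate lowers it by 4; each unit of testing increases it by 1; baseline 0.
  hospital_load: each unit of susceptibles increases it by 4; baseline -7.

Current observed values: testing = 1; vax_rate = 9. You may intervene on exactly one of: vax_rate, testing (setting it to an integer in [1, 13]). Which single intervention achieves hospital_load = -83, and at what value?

set vax_rate = 5

Intervening on vax_rate: with other inputs at their observed values, hospital_load = -16*vax_rate - 3. Solving for -83 gives vax_rate = 5, within [1, 13].
Intervening on testing: hospital_load = 4*testing - 151. Reaching -83 requires testing = 17, outside [1, 13].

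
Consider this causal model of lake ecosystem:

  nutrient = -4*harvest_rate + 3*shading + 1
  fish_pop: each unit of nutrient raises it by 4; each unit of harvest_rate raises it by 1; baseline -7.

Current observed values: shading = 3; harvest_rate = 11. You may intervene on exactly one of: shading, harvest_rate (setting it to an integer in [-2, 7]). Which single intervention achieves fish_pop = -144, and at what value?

Intervening on shading: with other inputs at their observed values, fish_pop = 12*shading - 168. Solving for -144 gives shading = 2, within [-2, 7].
Intervening on harvest_rate: fish_pop = -15*harvest_rate + 33. Reaching -144 requires harvest_rate = 59/5, not an integer.

set shading = 2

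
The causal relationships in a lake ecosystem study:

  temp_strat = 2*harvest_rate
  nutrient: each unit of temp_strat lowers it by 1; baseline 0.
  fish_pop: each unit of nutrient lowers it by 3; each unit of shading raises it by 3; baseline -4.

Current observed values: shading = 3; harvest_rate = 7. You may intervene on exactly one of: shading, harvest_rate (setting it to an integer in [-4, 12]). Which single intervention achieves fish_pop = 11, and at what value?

Intervening on shading: fish_pop = 3*shading + 38. Reaching 11 requires shading = -9, outside [-4, 12].
Intervening on harvest_rate: with other inputs at their observed values, fish_pop = 6*harvest_rate + 5. Solving for 11 gives harvest_rate = 1, within [-4, 12].

set harvest_rate = 1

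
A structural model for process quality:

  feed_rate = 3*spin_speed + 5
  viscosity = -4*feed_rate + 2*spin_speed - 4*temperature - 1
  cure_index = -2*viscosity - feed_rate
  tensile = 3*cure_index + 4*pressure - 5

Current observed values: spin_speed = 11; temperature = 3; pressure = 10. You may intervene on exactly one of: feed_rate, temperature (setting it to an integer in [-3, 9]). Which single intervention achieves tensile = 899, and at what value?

set temperature = 8

Intervening on feed_rate: tensile = 21*feed_rate - 19. Reaching 899 requires feed_rate = 306/7, not an integer.
Intervening on temperature: with other inputs at their observed values, tensile = 24*temperature + 707. Solving for 899 gives temperature = 8, within [-3, 9].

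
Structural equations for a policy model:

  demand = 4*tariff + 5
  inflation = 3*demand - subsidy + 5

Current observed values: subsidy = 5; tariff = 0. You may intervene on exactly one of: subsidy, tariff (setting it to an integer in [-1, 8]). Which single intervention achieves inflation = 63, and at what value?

Intervening on subsidy: inflation = -subsidy + 20. Reaching 63 requires subsidy = -43, outside [-1, 8].
Intervening on tariff: with other inputs at their observed values, inflation = 12*tariff + 15. Solving for 63 gives tariff = 4, within [-1, 8].

set tariff = 4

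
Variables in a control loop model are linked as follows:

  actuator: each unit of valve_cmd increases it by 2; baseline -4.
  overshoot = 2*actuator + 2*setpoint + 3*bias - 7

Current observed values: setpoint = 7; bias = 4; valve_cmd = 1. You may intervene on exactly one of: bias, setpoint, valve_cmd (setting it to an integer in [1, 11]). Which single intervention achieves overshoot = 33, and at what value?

Intervening on bias: with other inputs at their observed values, overshoot = 3*bias + 3. Solving for 33 gives bias = 10, within [1, 11].
Intervening on setpoint: overshoot = 2*setpoint + 1. Reaching 33 requires setpoint = 16, outside [1, 11].
Intervening on valve_cmd: overshoot = 4*valve_cmd + 11. Reaching 33 requires valve_cmd = 11/2, not an integer.

set bias = 10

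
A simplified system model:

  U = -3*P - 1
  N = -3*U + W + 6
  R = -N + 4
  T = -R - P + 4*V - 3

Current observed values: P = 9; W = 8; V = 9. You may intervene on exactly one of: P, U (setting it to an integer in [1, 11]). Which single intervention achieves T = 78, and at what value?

set P = 4

Intervening on P: with other inputs at their observed values, T = 8*P + 46. Solving for 78 gives P = 4, within [1, 11].
Intervening on U: T = -3*U + 34. Reaching 78 requires U = -44/3, not an integer.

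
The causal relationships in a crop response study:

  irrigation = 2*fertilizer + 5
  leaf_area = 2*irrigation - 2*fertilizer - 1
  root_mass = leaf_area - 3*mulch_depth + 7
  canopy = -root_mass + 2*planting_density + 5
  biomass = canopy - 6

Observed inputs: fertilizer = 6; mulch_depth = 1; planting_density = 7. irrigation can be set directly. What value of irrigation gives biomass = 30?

irrigation = -4

Intervening on irrigation fixes its value directly, overriding its dependence on fertilizer.
Substituting into the leaf_area equation gives leaf_area = 2*irrigation - 13.
This gives root_mass = 2*irrigation - 9.
So canopy = -2*irrigation + 28.
This gives biomass = -2*irrigation + 22.
Solve -2*irrigation + 22 = 30: irrigation = (30 - 22) / -2 = -4.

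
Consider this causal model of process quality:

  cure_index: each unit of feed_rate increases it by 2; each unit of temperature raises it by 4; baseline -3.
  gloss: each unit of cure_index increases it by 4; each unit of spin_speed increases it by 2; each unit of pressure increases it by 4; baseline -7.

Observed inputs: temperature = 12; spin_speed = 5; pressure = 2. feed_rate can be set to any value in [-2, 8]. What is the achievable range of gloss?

Substituting into the cure_index equation gives cure_index = 2*feed_rate + 45.
Substituting into the gloss equation gives gloss = 8*feed_rate + 191.
Linear in feed_rate, so extremes are at the endpoints: feed_rate = -2 gives gloss = 175; feed_rate = 8 gives gloss = 255.

175 to 255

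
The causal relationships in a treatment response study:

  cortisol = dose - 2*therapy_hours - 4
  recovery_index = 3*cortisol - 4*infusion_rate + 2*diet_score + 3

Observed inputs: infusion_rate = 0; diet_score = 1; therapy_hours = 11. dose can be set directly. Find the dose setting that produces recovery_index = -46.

Substituting into the cortisol equation gives cortisol = dose - 26.
Substituting into the recovery_index equation gives recovery_index = 3*dose - 73.
Solve 3*dose - 73 = -46: dose = (-46 + 73) / 3 = 9.

dose = 9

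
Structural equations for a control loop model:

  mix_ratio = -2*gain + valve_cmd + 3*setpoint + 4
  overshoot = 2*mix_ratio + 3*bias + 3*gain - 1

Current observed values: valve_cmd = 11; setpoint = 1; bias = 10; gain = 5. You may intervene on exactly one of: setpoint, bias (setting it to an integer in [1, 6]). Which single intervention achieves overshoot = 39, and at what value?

Intervening on setpoint: overshoot = 6*setpoint + 54. Reaching 39 requires setpoint = -5/2, not an integer.
Intervening on bias: with other inputs at their observed values, overshoot = 3*bias + 30. Solving for 39 gives bias = 3, within [1, 6].

set bias = 3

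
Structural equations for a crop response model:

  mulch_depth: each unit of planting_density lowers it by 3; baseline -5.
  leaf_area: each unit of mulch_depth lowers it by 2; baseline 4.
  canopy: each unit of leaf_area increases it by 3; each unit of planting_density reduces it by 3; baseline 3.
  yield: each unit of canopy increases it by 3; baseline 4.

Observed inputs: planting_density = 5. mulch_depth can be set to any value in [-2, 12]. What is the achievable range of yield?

-212 to 40

Intervening on mulch_depth fixes its value directly, overriding its dependence on planting_density.
Substituting into the canopy equation gives canopy = -6*mulch_depth.
This gives yield = -18*mulch_depth + 4.
Linear in mulch_depth, so extremes are at the endpoints: mulch_depth = -2 gives yield = 40; mulch_depth = 12 gives yield = -212.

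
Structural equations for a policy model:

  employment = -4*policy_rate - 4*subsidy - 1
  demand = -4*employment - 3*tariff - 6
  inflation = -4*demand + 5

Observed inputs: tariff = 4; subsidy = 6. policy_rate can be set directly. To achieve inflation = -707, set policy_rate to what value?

Substituting into the employment equation gives employment = -4*policy_rate - 25.
So demand = 16*policy_rate + 82.
inflation becomes -64*policy_rate - 323.
Solve -64*policy_rate - 323 = -707: policy_rate = (-707 + 323) / -64 = 6.

policy_rate = 6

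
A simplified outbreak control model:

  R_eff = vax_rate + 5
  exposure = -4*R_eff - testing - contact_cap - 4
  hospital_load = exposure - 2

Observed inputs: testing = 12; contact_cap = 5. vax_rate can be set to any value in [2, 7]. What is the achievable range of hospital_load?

Substituting into the exposure equation gives exposure = -4*vax_rate - 41.
So hospital_load = -4*vax_rate - 43.
Linear in vax_rate, so extremes are at the endpoints: vax_rate = 2 gives hospital_load = -51; vax_rate = 7 gives hospital_load = -71.

-71 to -51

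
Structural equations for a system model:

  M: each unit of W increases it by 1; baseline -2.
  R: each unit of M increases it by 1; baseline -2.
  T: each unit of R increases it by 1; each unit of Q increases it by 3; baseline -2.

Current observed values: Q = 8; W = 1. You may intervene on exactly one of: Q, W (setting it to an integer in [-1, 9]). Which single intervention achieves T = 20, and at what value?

set W = 2

Intervening on Q: T = 3*Q - 5. Reaching 20 requires Q = 25/3, not an integer.
Intervening on W: with other inputs at their observed values, T = W + 18. Solving for 20 gives W = 2, within [-1, 9].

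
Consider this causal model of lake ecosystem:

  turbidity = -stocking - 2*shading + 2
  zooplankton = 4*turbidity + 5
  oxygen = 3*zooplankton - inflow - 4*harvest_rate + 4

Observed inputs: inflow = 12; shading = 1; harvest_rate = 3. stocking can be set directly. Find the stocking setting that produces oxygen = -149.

Substituting into the turbidity equation gives turbidity = -stocking.
Substituting into the zooplankton equation gives zooplankton = -4*stocking + 5.
This gives oxygen = -12*stocking - 5.
Solve -12*stocking - 5 = -149: stocking = (-149 + 5) / -12 = 12.

stocking = 12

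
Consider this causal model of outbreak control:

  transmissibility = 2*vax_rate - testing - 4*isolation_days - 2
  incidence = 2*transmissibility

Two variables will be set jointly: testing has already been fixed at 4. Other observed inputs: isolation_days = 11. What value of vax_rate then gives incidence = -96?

With testing held at 4:
Substituting into the transmissibility equation gives transmissibility = 2*vax_rate - 50.
incidence becomes 4*vax_rate - 100.
Solve 4*vax_rate - 100 = -96: vax_rate = (-96 + 100) / 4 = 1.

vax_rate = 1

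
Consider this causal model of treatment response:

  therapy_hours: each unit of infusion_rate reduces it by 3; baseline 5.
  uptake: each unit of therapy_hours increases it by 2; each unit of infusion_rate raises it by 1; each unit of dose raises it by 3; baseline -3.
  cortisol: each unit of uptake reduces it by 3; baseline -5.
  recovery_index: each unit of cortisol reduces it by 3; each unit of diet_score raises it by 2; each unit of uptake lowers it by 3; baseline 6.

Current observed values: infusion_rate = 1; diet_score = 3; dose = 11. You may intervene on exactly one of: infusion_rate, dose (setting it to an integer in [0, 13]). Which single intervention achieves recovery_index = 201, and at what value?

set dose = 9

Intervening on infusion_rate: recovery_index = -30*infusion_rate + 267. Reaching 201 requires infusion_rate = 11/5, not an integer.
Intervening on dose: with other inputs at their observed values, recovery_index = 18*dose + 39. Solving for 201 gives dose = 9, within [0, 13].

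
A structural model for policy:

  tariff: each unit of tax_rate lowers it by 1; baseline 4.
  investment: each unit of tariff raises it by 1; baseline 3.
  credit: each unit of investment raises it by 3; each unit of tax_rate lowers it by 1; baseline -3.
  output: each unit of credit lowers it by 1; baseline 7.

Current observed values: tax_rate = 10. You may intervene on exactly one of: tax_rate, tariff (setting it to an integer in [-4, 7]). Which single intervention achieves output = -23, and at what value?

Intervening on tax_rate: with other inputs at their observed values, output = 4*tax_rate - 11. Solving for -23 gives tax_rate = -3, within [-4, 7].
Intervening on tariff: output = -3*tariff + 11. Reaching -23 requires tariff = 34/3, not an integer.

set tax_rate = -3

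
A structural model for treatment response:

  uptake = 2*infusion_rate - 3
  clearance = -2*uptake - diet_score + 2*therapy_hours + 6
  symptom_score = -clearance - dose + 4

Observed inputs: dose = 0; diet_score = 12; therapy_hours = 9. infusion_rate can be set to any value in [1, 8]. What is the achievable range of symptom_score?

-10 to 18

Substituting into the clearance equation gives clearance = -4*infusion_rate + 18.
Substituting into the symptom_score equation gives symptom_score = 4*infusion_rate - 14.
Linear in infusion_rate, so extremes are at the endpoints: infusion_rate = 1 gives symptom_score = -10; infusion_rate = 8 gives symptom_score = 18.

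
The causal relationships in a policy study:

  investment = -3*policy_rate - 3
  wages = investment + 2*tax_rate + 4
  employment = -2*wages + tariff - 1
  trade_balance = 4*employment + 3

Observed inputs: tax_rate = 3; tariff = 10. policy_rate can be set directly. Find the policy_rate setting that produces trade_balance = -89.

policy_rate = -3

Substituting into the wages equation gives wages = -3*policy_rate + 7.
Substituting into the employment equation gives employment = 6*policy_rate - 5.
Substituting into the trade_balance equation gives trade_balance = 24*policy_rate - 17.
Solve 24*policy_rate - 17 = -89: policy_rate = (-89 + 17) / 24 = -3.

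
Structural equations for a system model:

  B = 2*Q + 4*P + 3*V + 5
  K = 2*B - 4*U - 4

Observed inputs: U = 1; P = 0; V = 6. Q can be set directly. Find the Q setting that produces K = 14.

Q = -6

Substituting into the B equation gives B = 2*Q + 23.
So K = 4*Q + 38.
Solve 4*Q + 38 = 14: Q = (14 - 38) / 4 = -6.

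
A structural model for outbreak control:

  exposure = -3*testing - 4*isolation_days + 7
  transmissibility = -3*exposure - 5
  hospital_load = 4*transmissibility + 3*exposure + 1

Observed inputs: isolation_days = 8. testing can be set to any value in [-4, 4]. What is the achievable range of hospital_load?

98 to 314

Substituting into the exposure equation gives exposure = -3*testing - 25.
Substituting into the transmissibility equation gives transmissibility = 9*testing + 70.
Substituting into the hospital_load equation gives hospital_load = 27*testing + 206.
Linear in testing, so extremes are at the endpoints: testing = -4 gives hospital_load = 98; testing = 4 gives hospital_load = 314.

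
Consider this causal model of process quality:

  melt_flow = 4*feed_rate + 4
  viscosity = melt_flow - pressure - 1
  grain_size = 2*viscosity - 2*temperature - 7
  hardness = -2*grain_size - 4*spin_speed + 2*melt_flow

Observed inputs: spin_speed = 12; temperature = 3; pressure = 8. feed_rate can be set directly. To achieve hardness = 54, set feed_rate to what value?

Substituting into the viscosity equation gives viscosity = 4*feed_rate - 5.
So grain_size = 8*feed_rate - 23.
Substituting into the hardness equation gives hardness = -8*feed_rate + 6.
Solve -8*feed_rate + 6 = 54: feed_rate = (54 - 6) / -8 = -6.

feed_rate = -6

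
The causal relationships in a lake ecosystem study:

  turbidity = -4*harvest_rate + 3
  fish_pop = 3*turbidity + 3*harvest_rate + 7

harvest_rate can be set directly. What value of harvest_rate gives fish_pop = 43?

harvest_rate = -3

Substituting into the fish_pop equation gives fish_pop = -9*harvest_rate + 16.
Solve -9*harvest_rate + 16 = 43: harvest_rate = (43 - 16) / -9 = -3.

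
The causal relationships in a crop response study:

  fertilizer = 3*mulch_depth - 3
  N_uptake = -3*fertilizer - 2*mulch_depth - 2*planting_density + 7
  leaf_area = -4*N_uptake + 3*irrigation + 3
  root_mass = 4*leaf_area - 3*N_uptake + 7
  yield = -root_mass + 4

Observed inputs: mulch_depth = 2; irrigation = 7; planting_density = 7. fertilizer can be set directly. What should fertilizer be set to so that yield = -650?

fertilizer = 6

Intervening on fertilizer fixes its value directly, overriding its dependence on mulch_depth.
Substituting into the N_uptake equation gives N_uptake = -3*fertilizer - 11.
Substituting into the leaf_area equation gives leaf_area = 12*fertilizer + 68.
Substituting into the root_mass equation gives root_mass = 57*fertilizer + 312.
Substituting into the yield equation gives yield = -57*fertilizer - 308.
Solve -57*fertilizer - 308 = -650: fertilizer = (-650 + 308) / -57 = 6.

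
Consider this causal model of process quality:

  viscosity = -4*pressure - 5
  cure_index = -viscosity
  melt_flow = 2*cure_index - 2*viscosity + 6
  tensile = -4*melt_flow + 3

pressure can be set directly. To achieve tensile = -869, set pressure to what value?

pressure = 12

Substituting into the cure_index equation gives cure_index = 4*pressure + 5.
So melt_flow = 16*pressure + 26.
tensile becomes -64*pressure - 101.
Solve -64*pressure - 101 = -869: pressure = (-869 + 101) / -64 = 12.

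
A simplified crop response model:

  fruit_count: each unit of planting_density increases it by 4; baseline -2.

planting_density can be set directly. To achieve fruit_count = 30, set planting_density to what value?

Solve 4*planting_density - 2 = 30: planting_density = (30 + 2) / 4 = 8.

planting_density = 8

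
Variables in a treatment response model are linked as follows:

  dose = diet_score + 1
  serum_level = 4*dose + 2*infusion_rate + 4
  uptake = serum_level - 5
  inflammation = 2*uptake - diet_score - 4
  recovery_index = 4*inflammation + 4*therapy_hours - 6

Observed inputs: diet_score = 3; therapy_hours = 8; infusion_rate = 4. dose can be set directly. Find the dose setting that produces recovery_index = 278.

Intervening on dose fixes its value directly, overriding its dependence on diet_score.
Substituting into the serum_level equation gives serum_level = 4*dose + 12.
This gives uptake = 4*dose + 7.
inflammation becomes 8*dose + 7.
recovery_index becomes 32*dose + 54.
Solve 32*dose + 54 = 278: dose = (278 - 54) / 32 = 7.

dose = 7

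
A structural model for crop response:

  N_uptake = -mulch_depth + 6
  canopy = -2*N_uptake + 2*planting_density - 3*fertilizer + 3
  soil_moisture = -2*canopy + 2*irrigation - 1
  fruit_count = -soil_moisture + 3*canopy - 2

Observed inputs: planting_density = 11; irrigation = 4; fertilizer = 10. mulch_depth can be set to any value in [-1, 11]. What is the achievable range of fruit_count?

-104 to 16

Substituting into the canopy equation gives canopy = 2*mulch_depth - 17.
Substituting into the soil_moisture equation gives soil_moisture = -4*mulch_depth + 41.
Substituting into the fruit_count equation gives fruit_count = 10*mulch_depth - 94.
Linear in mulch_depth, so extremes are at the endpoints: mulch_depth = -1 gives fruit_count = -104; mulch_depth = 11 gives fruit_count = 16.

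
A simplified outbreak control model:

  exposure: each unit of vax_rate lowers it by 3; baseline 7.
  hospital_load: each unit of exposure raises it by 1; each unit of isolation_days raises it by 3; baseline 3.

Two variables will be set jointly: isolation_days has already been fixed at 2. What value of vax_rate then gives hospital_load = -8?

vax_rate = 8

With isolation_days held at 2:
Substituting into the hospital_load equation gives hospital_load = -3*vax_rate + 16.
Solve -3*vax_rate + 16 = -8: vax_rate = (-8 - 16) / -3 = 8.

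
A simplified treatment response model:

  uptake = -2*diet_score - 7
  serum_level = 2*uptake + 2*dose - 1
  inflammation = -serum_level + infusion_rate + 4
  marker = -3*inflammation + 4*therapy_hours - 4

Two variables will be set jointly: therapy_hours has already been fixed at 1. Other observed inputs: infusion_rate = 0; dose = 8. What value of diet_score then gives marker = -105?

With therapy_hours held at 1:
Substituting into the serum_level equation gives serum_level = -4*diet_score + 1.
This gives inflammation = 4*diet_score + 3.
This gives marker = -12*diet_score - 9.
Solve -12*diet_score - 9 = -105: diet_score = (-105 + 9) / -12 = 8.

diet_score = 8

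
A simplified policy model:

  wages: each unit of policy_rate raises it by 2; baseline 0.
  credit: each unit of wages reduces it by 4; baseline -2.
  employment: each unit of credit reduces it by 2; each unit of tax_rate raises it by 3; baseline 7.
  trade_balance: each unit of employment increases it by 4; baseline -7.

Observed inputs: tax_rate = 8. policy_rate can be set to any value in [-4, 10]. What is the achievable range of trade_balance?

Substituting into the credit equation gives credit = -8*policy_rate - 2.
Substituting into the employment equation gives employment = 16*policy_rate + 35.
Substituting into the trade_balance equation gives trade_balance = 64*policy_rate + 133.
Linear in policy_rate, so extremes are at the endpoints: policy_rate = -4 gives trade_balance = -123; policy_rate = 10 gives trade_balance = 773.

-123 to 773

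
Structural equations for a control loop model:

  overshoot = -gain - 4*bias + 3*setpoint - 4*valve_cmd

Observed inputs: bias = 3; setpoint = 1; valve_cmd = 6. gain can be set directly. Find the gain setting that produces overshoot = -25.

gain = -8

Substituting into the overshoot equation gives overshoot = -gain - 33.
Solve -gain - 33 = -25: gain = (-25 + 33) / -1 = -8.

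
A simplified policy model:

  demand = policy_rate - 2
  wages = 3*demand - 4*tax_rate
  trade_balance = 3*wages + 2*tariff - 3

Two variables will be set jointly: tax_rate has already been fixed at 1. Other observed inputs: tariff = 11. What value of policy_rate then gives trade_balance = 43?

policy_rate = 6

With tax_rate held at 1:
Substituting into the wages equation gives wages = 3*policy_rate - 10.
This gives trade_balance = 9*policy_rate - 11.
Solve 9*policy_rate - 11 = 43: policy_rate = (43 + 11) / 9 = 6.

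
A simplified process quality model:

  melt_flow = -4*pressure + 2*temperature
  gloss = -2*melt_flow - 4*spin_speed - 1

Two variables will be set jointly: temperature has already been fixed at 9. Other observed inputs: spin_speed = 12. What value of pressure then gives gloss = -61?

With temperature held at 9:
Substituting into the melt_flow equation gives melt_flow = -4*pressure + 18.
Substituting into the gloss equation gives gloss = 8*pressure - 85.
Solve 8*pressure - 85 = -61: pressure = (-61 + 85) / 8 = 3.

pressure = 3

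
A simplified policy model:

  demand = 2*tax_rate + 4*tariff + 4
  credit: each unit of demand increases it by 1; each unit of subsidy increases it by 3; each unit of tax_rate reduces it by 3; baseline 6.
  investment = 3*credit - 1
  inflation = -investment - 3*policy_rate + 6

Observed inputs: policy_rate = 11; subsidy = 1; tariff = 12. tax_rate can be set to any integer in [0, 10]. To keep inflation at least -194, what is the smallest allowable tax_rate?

Substituting into the demand equation gives demand = 2*tax_rate + 52.
This gives credit = -tax_rate + 61.
So investment = -3*tax_rate + 182.
So inflation = 3*tax_rate - 209.
Require 3*tax_rate - 209 ≥ -194, so tax_rate ≥ 5.
The smallest integer in [0, 10] satisfying this is 5.

tax_rate = 5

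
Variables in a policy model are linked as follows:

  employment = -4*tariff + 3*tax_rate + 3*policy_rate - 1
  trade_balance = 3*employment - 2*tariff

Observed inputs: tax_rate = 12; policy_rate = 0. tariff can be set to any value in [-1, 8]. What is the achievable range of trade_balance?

Substituting into the employment equation gives employment = -4*tariff + 35.
So trade_balance = -14*tariff + 105.
Linear in tariff, so extremes are at the endpoints: tariff = -1 gives trade_balance = 119; tariff = 8 gives trade_balance = -7.

-7 to 119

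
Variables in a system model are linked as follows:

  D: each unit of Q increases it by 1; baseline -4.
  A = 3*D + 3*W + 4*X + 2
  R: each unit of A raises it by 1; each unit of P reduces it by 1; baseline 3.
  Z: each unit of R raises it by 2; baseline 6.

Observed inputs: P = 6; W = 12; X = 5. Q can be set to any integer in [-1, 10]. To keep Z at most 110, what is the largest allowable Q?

Q = 3

Substituting into the A equation gives A = 3*Q + 46.
This gives R = 3*Q + 43.
Substituting into the Z equation gives Z = 6*Q + 92.
Require 6*Q + 92 ≤ 110, so Q ≤ 3.
The largest integer in [-1, 10] satisfying this is 3.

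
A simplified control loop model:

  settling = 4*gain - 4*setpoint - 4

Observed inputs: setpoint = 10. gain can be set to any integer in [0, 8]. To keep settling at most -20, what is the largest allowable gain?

gain = 6

Substituting into the settling equation gives settling = 4*gain - 44.
Require 4*gain - 44 ≤ -20, so gain ≤ 6.
The largest integer in [0, 8] satisfying this is 6.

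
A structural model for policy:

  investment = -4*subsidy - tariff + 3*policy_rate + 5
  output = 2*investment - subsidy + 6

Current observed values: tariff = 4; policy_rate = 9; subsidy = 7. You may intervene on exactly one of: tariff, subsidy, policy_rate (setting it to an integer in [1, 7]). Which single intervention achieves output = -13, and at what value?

Intervening on tariff: output = -2*tariff + 7. Reaching -13 requires tariff = 10, outside [1, 7].
Intervening on subsidy: output = -9*subsidy + 62. Reaching -13 requires subsidy = 25/3, not an integer.
Intervening on policy_rate: with other inputs at their observed values, output = 6*policy_rate - 55. Solving for -13 gives policy_rate = 7, within [1, 7].

set policy_rate = 7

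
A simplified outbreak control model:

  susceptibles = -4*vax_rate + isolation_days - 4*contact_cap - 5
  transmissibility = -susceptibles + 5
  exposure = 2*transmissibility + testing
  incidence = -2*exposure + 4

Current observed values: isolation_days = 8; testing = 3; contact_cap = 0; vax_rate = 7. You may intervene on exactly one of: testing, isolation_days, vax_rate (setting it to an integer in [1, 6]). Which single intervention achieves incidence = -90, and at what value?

Intervening on testing: incidence = -2*testing - 116. Reaching -90 requires testing = -13, outside [1, 6].
Intervening on isolation_days: incidence = 4*isolation_days - 154. Reaching -90 requires isolation_days = 16, outside [1, 6].
Intervening on vax_rate: with other inputs at their observed values, incidence = -16*vax_rate - 10. Solving for -90 gives vax_rate = 5, within [1, 6].

set vax_rate = 5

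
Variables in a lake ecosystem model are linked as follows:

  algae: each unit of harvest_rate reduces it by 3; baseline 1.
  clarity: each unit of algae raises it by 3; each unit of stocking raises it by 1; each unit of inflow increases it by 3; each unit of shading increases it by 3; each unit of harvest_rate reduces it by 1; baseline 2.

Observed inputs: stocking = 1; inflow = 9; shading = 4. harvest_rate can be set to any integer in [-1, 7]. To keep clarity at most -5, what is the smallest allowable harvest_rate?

harvest_rate = 5

Substituting into the clarity equation gives clarity = -10*harvest_rate + 45.
Require -10*harvest_rate + 45 ≤ -5, so harvest_rate ≥ 5.
The smallest integer in [-1, 7] satisfying this is 5.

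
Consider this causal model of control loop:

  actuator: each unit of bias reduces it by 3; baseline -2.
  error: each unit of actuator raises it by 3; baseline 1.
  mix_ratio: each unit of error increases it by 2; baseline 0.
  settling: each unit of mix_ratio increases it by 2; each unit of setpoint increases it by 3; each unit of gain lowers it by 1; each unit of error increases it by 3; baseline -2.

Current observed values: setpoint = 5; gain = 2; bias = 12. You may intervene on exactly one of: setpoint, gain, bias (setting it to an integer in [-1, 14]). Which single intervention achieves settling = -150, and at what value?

set bias = 2

Intervening on setpoint: settling = 3*setpoint - 795. Reaching -150 requires setpoint = 215, outside [-1, 14].
Intervening on gain: settling = -gain - 778. Reaching -150 requires gain = -628, outside [-1, 14].
Intervening on bias: with other inputs at their observed values, settling = -63*bias - 24. Solving for -150 gives bias = 2, within [-1, 14].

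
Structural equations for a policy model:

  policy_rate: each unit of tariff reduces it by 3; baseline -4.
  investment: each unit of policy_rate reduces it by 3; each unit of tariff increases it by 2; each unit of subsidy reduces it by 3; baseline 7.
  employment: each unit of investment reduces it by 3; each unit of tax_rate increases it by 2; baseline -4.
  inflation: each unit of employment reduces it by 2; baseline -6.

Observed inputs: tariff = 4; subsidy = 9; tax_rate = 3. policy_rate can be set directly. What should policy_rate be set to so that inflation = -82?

policy_rate = 0

Intervening on policy_rate fixes its value directly, overriding its dependence on tariff.
Substituting into the investment equation gives investment = -3*policy_rate - 12.
Substituting into the employment equation gives employment = 9*policy_rate + 38.
Substituting into the inflation equation gives inflation = -18*policy_rate - 82.
Solve -18*policy_rate - 82 = -82: policy_rate = (-82 + 82) / -18 = 0.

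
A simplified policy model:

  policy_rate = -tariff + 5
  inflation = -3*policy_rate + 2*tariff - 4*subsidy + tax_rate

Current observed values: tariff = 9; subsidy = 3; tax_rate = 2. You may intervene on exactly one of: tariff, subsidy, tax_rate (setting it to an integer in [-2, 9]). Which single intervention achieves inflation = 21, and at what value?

Intervening on tariff: inflation = 5*tariff - 25. Reaching 21 requires tariff = 46/5, not an integer.
Intervening on subsidy: inflation = -4*subsidy + 32. Reaching 21 requires subsidy = 11/4, not an integer.
Intervening on tax_rate: with other inputs at their observed values, inflation = tax_rate + 18. Solving for 21 gives tax_rate = 3, within [-2, 9].

set tax_rate = 3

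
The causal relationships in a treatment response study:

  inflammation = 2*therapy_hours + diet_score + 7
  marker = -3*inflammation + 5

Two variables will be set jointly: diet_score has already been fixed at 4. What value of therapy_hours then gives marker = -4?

With diet_score held at 4:
Substituting into the inflammation equation gives inflammation = 2*therapy_hours + 11.
Substituting into the marker equation gives marker = -6*therapy_hours - 28.
Solve -6*therapy_hours - 28 = -4: therapy_hours = (-4 + 28) / -6 = -4.

therapy_hours = -4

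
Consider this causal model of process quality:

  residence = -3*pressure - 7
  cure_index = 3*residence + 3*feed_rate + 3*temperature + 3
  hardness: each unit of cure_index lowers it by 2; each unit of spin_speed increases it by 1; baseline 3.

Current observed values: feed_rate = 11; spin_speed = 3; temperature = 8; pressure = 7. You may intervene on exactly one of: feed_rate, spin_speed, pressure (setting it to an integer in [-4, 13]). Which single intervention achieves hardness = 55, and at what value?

set spin_speed = 4

Intervening on feed_rate: hardness = -6*feed_rate + 120. Reaching 55 requires feed_rate = 65/6, not an integer.
Intervening on spin_speed: with other inputs at their observed values, hardness = spin_speed + 51. Solving for 55 gives spin_speed = 4, within [-4, 13].
Intervening on pressure: hardness = 18*pressure - 72. Reaching 55 requires pressure = 127/18, not an integer.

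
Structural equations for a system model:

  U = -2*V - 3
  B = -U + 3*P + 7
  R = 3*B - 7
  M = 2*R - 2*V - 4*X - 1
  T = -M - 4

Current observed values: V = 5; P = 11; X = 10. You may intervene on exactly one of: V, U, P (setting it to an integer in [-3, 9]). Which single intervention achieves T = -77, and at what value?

set P = 1

Intervening on V: T = -10*V - 207. Reaching -77 requires V = -13, outside [-3, 9].
Intervening on U: T = 6*U - 179. Reaching -77 requires U = 17, outside [-3, 9].
Intervening on P: with other inputs at their observed values, T = -18*P - 59. Solving for -77 gives P = 1, within [-3, 9].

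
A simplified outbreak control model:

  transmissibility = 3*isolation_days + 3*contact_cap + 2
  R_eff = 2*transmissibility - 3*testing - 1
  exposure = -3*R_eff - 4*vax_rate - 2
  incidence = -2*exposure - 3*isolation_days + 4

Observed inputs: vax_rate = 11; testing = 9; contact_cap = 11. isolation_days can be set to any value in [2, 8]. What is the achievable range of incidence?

414 to 612

Substituting into the transmissibility equation gives transmissibility = 3*isolation_days + 35.
This gives R_eff = 6*isolation_days + 42.
This gives exposure = -18*isolation_days - 172.
Substituting into the incidence equation gives incidence = 33*isolation_days + 348.
Linear in isolation_days, so extremes are at the endpoints: isolation_days = 2 gives incidence = 414; isolation_days = 8 gives incidence = 612.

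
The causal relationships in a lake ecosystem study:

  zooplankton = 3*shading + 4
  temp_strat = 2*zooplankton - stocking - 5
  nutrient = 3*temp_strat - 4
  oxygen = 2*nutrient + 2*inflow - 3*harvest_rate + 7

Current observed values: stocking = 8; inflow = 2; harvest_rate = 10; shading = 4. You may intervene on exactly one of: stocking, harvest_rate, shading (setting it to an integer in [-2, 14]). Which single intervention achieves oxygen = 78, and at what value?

set harvest_rate = 13

Intervening on stocking: oxygen = -6*stocking + 135. Reaching 78 requires stocking = 19/2, not an integer.
Intervening on harvest_rate: with other inputs at their observed values, oxygen = -3*harvest_rate + 117. Solving for 78 gives harvest_rate = 13, within [-2, 14].
Intervening on shading: oxygen = 36*shading - 57. Reaching 78 requires shading = 15/4, not an integer.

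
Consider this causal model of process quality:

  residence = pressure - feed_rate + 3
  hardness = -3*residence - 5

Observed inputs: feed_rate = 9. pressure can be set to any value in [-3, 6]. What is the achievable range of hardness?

Substituting into the residence equation gives residence = pressure - 6.
Substituting into the hardness equation gives hardness = -3*pressure + 13.
Linear in pressure, so extremes are at the endpoints: pressure = -3 gives hardness = 22; pressure = 6 gives hardness = -5.

-5 to 22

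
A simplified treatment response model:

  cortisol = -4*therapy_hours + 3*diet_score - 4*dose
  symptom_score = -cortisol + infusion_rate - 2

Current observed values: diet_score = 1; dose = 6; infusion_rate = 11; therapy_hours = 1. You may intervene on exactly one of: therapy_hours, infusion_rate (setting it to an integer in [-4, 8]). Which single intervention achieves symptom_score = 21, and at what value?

Intervening on therapy_hours: symptom_score = 4*therapy_hours + 30. Reaching 21 requires therapy_hours = -9/4, not an integer.
Intervening on infusion_rate: with other inputs at their observed values, symptom_score = infusion_rate + 23. Solving for 21 gives infusion_rate = -2, within [-4, 8].

set infusion_rate = -2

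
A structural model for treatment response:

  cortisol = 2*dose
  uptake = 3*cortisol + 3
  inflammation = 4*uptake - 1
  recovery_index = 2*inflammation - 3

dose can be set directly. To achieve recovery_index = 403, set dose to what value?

Substituting into the uptake equation gives uptake = 6*dose + 3.
So inflammation = 24*dose + 11.
So recovery_index = 48*dose + 19.
Solve 48*dose + 19 = 403: dose = (403 - 19) / 48 = 8.

dose = 8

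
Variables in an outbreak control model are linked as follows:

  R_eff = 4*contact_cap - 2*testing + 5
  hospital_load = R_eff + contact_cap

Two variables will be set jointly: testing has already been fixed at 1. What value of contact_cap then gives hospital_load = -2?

With testing held at 1:
Substituting into the R_eff equation gives R_eff = 4*contact_cap + 3.
This gives hospital_load = 5*contact_cap + 3.
Solve 5*contact_cap + 3 = -2: contact_cap = (-2 - 3) / 5 = -1.

contact_cap = -1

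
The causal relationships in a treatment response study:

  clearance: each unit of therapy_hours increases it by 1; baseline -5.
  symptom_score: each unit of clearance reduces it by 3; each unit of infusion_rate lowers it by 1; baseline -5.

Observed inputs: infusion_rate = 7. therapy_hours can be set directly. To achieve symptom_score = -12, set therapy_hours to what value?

therapy_hours = 5

Substituting into the symptom_score equation gives symptom_score = -3*therapy_hours + 3.
Solve -3*therapy_hours + 3 = -12: therapy_hours = (-12 - 3) / -3 = 5.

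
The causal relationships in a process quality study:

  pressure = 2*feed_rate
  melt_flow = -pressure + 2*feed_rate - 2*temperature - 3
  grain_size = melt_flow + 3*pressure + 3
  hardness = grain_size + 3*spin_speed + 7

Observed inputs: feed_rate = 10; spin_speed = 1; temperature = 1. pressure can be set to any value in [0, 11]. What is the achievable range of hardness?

Intervening on pressure fixes its value directly, overriding its dependence on feed_rate.
Substituting into the melt_flow equation gives melt_flow = -pressure + 15.
Substituting into the grain_size equation gives grain_size = 2*pressure + 18.
Substituting into the hardness equation gives hardness = 2*pressure + 28.
Linear in pressure, so extremes are at the endpoints: pressure = 0 gives hardness = 28; pressure = 11 gives hardness = 50.

28 to 50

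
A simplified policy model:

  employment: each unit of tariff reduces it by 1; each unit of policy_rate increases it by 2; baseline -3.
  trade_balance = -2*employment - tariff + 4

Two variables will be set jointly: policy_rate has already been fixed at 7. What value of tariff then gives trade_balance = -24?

With policy_rate held at 7:
Substituting into the employment equation gives employment = -tariff + 11.
This gives trade_balance = tariff - 18.
Solve tariff - 18 = -24: tariff = (-24 + 18) / 1 = -6.

tariff = -6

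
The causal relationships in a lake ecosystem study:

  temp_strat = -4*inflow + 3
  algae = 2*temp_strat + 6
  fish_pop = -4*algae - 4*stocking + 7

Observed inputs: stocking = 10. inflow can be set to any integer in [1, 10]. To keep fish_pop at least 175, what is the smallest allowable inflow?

inflow = 8

Substituting into the algae equation gives algae = -8*inflow + 12.
This gives fish_pop = 32*inflow - 81.
Require 32*inflow - 81 ≥ 175, so inflow ≥ 8.
The smallest integer in [1, 10] satisfying this is 8.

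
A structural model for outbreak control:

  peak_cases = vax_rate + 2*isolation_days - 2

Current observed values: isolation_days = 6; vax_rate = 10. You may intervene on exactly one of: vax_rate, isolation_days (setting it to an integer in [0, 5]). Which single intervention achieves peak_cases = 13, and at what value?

set vax_rate = 3

Intervening on vax_rate: with other inputs at their observed values, peak_cases = vax_rate + 10. Solving for 13 gives vax_rate = 3, within [0, 5].
Intervening on isolation_days: peak_cases = 2*isolation_days + 8. Reaching 13 requires isolation_days = 5/2, not an integer.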